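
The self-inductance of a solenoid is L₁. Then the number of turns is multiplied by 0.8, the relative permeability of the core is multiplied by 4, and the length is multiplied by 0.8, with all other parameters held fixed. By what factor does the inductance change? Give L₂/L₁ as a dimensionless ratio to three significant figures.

For a solenoid, L ∝ μᵣN²A/ℓ.
L₂/L₁ = (0.8)^2 × (4) × (0.8)^-1 = 3.20.

L₂/L₁ = 3.20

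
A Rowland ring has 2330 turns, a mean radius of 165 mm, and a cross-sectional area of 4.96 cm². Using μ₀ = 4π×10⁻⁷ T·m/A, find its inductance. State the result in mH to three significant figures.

For a thin toroid, L = μ₀N²A/(2πR).
L = (4π×10⁻⁷)(2330)²(4.960×10^-4) / (2π×0.165 m) = 3.264×10^-3 H.

L ≈ 3.26 mH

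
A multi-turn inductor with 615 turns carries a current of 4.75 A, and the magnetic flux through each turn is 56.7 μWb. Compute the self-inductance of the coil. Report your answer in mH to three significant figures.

Self-inductance is defined by L = NΦ_B/I (flux linkage over current).
L = (615)(5.670×10^-5 Wb)/(4.75 A) = 7.341×10^-3 H.

L ≈ 7.34 mH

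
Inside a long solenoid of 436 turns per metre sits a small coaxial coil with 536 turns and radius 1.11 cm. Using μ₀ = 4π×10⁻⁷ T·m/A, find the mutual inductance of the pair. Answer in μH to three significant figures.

M ≈ 114 μH

The outer solenoid produces a uniform field B₁ = μ₀n₁I₁ across the inner coil,
so the flux linkage is N₂Φ = N₂B₁A₂ = μ₀n₁N₂A₂·I₁, giving M = μ₀n₁N₂A₂.
A₂ = πr² = π(1.110×10^-2 m)² = 3.871×10^-4 m².
M = (4π×10⁻⁷)(436)(536)(3.871×10^-4) = 1.137×10^-4 H.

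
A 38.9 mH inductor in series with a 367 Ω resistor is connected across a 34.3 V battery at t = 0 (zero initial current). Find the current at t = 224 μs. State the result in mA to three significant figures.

τ = L/R = 3.890×10^-2/367 = 1.060×10^-4 s; final current I_∞ = ε/R = 34.3/367 = 9.346×10^-2 A.
I(t) = I_∞(1 − e^(−t/τ)) with t/τ = 2.113.
I = (9.346×10^-2)(1 − e^(−2.113)) = 8.217×10^-2 A.

I ≈ 82.2 mA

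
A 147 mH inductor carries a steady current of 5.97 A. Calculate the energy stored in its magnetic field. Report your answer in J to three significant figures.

U ≈ 2.62 J

Stored magnetic energy: U = ½LI².
U = ½(0.147 H)(5.97 A)² = 2.62 J.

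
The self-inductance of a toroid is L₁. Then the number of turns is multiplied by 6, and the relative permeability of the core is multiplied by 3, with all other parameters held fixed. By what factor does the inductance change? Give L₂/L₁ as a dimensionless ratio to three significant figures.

For a toroid, L ∝ μᵣN²A/R.
L₂/L₁ = (6)^2 × (3) = 108.

L₂/L₁ = 108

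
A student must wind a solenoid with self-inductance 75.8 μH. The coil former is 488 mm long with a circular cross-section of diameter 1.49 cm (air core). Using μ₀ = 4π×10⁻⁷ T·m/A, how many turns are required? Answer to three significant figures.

A = π(d/2)² = π(7.450×10^-3 m)² = 1.744×10^-4 m².
From L = μ₀N²A/ℓ, N = √(Lℓ / (μ₀A)).
N = √[(7.580×10^-5)(0.488) / ((4π×10⁻⁷)×1.744×10^-4)] = √(1.688×10^5) ≈ 410.9.

N ≈ 411 turns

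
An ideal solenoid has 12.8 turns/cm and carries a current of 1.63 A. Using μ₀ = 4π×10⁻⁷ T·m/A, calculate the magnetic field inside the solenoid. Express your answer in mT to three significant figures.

B ≈ 2.62 mT

Inside a long solenoid, B = μ₀nI.
B = (4π×10⁻⁷)(1.280×10^3 m⁻¹)(1.63 A) = 2.622×10^-3 T.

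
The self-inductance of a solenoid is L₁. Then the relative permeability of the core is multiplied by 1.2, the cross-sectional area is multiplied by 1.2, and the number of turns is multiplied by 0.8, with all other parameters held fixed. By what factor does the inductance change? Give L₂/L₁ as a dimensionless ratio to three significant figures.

For a solenoid, L ∝ μᵣN²A/ℓ.
L₂/L₁ = (1.2) × (1.2) × (0.8)^2 = 0.922.

L₂/L₁ = 0.922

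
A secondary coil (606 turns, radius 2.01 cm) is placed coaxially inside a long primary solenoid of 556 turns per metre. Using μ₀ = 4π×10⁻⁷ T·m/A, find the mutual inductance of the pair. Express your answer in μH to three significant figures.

The outer solenoid produces a uniform field B₁ = μ₀n₁I₁ across the inner coil,
so the flux linkage is N₂Φ = N₂B₁A₂ = μ₀n₁N₂A₂·I₁, giving M = μ₀n₁N₂A₂.
A₂ = πr² = π(2.010×10^-2 m)² = 1.269×10^-3 m².
M = (4π×10⁻⁷)(556)(606)(1.269×10^-3) = 5.374×10^-4 H.

M ≈ 537 μH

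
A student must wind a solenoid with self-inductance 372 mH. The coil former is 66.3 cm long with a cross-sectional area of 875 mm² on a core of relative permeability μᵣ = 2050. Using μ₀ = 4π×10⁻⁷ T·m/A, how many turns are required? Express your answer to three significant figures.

N ≈ 331 turns

A = 875 mm² = 8.750×10^-4 m².
From L = μ₀μᵣN²A/ℓ, N = √(Lℓ / (μ₀μᵣA)).
N = √[(0.372)(0.663) / ((4π×10⁻⁷)(2050)×8.750×10^-4)] = √(1.094×10^5) ≈ 330.8.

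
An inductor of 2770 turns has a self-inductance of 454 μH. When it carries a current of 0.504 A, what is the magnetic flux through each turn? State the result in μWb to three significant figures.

Φ_B ≈ 0.0826 μWb

From L = NΦ_B/I, the flux per turn is Φ_B = LI/N.
Φ_B = (4.540×10^-4 H)(0.504 A)/2770 = 8.261×10^-8 Wb.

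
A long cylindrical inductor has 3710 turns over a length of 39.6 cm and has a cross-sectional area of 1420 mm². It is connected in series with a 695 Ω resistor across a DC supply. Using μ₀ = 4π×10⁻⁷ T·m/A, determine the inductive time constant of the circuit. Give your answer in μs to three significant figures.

A = 1420 mm² = 1.420×10^-3 m².
L = μ₀N²A/ℓ = (4π×10⁻⁷)(3710)²(1.420×10^-3)/(0.396) = 6.202×10^-2 H.
τ = L/R = (6.202×10^-2)/(695) = 8.924×10^-5 s.

τ ≈ 89.2 μs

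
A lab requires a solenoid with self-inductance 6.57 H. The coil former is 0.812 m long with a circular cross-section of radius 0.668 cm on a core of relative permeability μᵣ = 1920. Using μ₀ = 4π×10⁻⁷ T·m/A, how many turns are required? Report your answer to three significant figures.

A = πr² = π(6.680×10^-3 m)² = 1.402×10^-4 m².
From L = μ₀μᵣN²A/ℓ, N = √(Lℓ / (μ₀μᵣA)).
N = √[(6.57)(0.812) / ((4π×10⁻⁷)(1920)×1.402×10^-4)] = √(1.577×10^7) ≈ 3971.5.

N ≈ 3970 turns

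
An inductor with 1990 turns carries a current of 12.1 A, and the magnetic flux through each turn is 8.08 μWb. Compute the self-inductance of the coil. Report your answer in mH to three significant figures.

L ≈ 1.33 mH

Self-inductance is defined by L = NΦ_B/I (flux linkage over current).
L = (1990)(8.080×10^-6 Wb)/(12.1 A) = 1.329×10^-3 H.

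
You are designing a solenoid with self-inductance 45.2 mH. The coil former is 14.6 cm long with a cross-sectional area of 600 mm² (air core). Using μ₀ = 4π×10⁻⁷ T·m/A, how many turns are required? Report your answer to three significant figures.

N ≈ 2960 turns

A = 600 mm² = 6.000×10^-4 m².
From L = μ₀N²A/ℓ, N = √(Lℓ / (μ₀A)).
N = √[(4.520×10^-2)(0.146) / ((4π×10⁻⁷)×6.000×10^-4)] = √(8.752×10^6) ≈ 2958.5.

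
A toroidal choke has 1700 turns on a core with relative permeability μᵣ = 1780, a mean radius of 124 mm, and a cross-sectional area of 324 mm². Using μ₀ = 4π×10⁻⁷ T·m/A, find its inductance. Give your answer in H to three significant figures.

L ≈ 2.69 H

For a thin toroid, L = μ₀μᵣN²A/(2πR).
L = (4π×10⁻⁷)(1780)(1700)²(3.240×10^-4) / (2π×0.124 m) = 2.688 H.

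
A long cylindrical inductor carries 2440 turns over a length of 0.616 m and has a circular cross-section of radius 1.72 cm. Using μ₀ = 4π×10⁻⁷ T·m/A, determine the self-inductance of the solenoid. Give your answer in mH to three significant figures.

L ≈ 11.3 mH

A = πr² = π(1.720×10^-2 m)² = 9.294×10^-4 m².
For a long solenoid, L = μ₀N²A/ℓ.
L = (4π×10⁻⁷)(2440)²(9.294×10^-4)/(0.616 m) = 1.129×10^-2 H.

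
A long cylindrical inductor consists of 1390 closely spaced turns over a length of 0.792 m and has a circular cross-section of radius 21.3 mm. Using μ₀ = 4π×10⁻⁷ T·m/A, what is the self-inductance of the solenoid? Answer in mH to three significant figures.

L ≈ 4.37 mH

A = πr² = π(2.130×10^-2 m)² = 1.425×10^-3 m².
For a long solenoid, L = μ₀N²A/ℓ.
L = (4π×10⁻⁷)(1390)²(1.425×10^-3)/(0.792 m) = 4.369×10^-3 H.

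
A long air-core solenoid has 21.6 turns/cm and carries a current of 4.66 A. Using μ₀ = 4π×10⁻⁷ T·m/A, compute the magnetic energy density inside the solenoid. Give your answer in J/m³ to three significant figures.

B = μ₀nI = (4π×10⁻⁷)(2.160×10^3)(4.66) = 1.2649×10^-2 T.
u = B²/(2μ₀) = (1.2649×10^-2)²/(2×4π×10⁻⁷) = 63.66 J/m³.

u ≈ 63.7 J/m³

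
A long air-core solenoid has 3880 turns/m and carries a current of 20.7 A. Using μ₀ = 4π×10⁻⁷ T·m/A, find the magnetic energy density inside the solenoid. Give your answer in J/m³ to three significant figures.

B = μ₀nI = (4π×10⁻⁷)(3.880×10^3)(20.7) = 0.1009 T.
u = B²/(2μ₀) = (0.1009)²/(2×4π×10⁻⁷) = 4.053×10^3 J/m³.

u ≈ 4050 J/m³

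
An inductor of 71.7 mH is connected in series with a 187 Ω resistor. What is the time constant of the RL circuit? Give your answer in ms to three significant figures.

τ ≈ 0.383 ms

τ = L/R = (7.170×10^-2 H)/(187 Ω) = 3.834×10^-4 s.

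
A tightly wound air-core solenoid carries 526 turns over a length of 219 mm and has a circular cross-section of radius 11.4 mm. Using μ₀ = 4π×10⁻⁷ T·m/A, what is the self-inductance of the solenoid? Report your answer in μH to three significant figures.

A = πr² = π(1.140×10^-2 m)² = 4.083×10^-4 m².
For a long solenoid, L = μ₀N²A/ℓ.
L = (4π×10⁻⁷)(526)²(4.083×10^-4)/(0.219 m) = 6.482×10^-4 H.

L ≈ 648 μH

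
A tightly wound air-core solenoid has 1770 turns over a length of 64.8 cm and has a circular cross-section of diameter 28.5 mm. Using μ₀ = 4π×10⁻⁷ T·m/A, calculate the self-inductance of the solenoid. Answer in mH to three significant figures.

L ≈ 3.88 mH

A = π(d/2)² = π(1.425×10^-2 m)² = 6.379×10^-4 m².
For a long solenoid, L = μ₀N²A/ℓ.
L = (4π×10⁻⁷)(1770)²(6.379×10^-4)/(0.648 m) = 3.876×10^-3 H.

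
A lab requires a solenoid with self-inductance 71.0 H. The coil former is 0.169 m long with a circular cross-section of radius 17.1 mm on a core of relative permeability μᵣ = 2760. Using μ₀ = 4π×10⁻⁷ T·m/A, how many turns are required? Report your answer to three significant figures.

A = πr² = π(1.710×10^-2 m)² = 9.186×10^-4 m².
From L = μ₀μᵣN²A/ℓ, N = √(Lℓ / (μ₀μᵣA)).
N = √[(71)(0.169) / ((4π×10⁻⁷)(2760)×9.186×10^-4)] = √(3.766×10^6) ≈ 1940.6.

N ≈ 1940 turns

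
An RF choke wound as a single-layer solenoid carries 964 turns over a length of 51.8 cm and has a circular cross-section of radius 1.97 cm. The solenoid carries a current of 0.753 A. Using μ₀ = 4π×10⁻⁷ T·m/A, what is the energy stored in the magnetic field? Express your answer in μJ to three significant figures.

A = πr² = π(1.970×10^-2 m)² = 1.219×10^-3 m².
L = μ₀N²A/ℓ = (4π×10⁻⁷)(964)²(1.219×10^-3)/(0.518) = 2.749×10^-3 H.
U = ½LI² = ½(2.749×10^-3)(0.753)² = 7.792×10^-4 J.

U ≈ 779 μJ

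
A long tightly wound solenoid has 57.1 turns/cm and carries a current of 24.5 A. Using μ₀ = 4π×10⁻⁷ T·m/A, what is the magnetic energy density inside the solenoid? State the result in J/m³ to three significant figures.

B = μ₀nI = (4π×10⁻⁷)(5.710×10^3)(24.5) = 0.1758 T.
u = B²/(2μ₀) = (0.1758)²/(2×4π×10⁻⁷) = 1.230×10^4 J/m³.

u ≈ 12300 J/m³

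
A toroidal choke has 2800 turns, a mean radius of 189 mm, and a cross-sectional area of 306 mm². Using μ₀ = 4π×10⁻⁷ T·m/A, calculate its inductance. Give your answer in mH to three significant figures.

For a thin toroid, L = μ₀N²A/(2πR).
L = (4π×10⁻⁷)(2800)²(3.060×10^-4) / (2π×0.189 m) = 2.539×10^-3 H.

L ≈ 2.54 mH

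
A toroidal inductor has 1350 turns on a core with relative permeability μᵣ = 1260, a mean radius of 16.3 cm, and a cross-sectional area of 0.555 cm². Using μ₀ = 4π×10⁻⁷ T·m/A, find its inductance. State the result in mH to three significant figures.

For a thin toroid, L = μ₀μᵣN²A/(2πR).
L = (4π×10⁻⁷)(1260)(1350)²(5.550×10^-5) / (2π×0.163 m) = 0.1564 H.

L ≈ 156 mH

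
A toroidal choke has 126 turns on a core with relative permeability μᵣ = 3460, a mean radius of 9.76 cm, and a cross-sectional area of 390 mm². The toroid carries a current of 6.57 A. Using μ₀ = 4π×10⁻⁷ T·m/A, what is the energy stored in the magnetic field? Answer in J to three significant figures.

L = μ₀μᵣN²A/(2πR) = (4π×10⁻⁷)(3460)(126)²(3.900×10^-4)/(2π×9.760×10^-2) = 4.390×10^-2 H.
U = ½LI² = ½(4.390×10^-2)(6.57)² = 0.94746 J.

U ≈ 0.947 J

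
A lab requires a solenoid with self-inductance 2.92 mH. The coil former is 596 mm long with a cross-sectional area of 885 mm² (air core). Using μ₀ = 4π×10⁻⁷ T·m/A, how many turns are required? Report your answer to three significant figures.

N ≈ 1250 turns

A = 885 mm² = 8.850×10^-4 m².
From L = μ₀N²A/ℓ, N = √(Lℓ / (μ₀A)).
N = √[(2.920×10^-3)(0.596) / ((4π×10⁻⁷)×8.850×10^-4)] = √(1.5649×10^6) ≈ 1250.9.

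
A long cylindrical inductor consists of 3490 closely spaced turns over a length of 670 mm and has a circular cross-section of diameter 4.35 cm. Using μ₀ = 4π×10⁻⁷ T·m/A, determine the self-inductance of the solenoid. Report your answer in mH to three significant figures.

L ≈ 34.0 mH

A = π(d/2)² = π(2.175×10^-2 m)² = 1.486×10^-3 m².
For a long solenoid, L = μ₀N²A/ℓ.
L = (4π×10⁻⁷)(3490)²(1.486×10^-3)/(0.67 m) = 3.395×10^-2 H.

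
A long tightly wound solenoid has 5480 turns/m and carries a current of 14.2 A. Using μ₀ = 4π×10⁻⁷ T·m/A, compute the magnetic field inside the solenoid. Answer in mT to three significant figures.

B ≈ 97.8 mT

Inside a long solenoid, B = μ₀nI.
B = (4π×10⁻⁷)(5.480×10^3 m⁻¹)(14.2 A) = 9.779×10^-2 T.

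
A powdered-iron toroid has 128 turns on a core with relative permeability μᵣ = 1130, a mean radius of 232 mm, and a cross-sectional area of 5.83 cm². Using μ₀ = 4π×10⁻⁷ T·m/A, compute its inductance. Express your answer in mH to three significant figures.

L ≈ 9.30 mH

For a thin toroid, L = μ₀μᵣN²A/(2πR).
L = (4π×10⁻⁷)(1130)(128)²(5.830×10^-4) / (2π×0.232 m) = 9.3048×10^-3 H.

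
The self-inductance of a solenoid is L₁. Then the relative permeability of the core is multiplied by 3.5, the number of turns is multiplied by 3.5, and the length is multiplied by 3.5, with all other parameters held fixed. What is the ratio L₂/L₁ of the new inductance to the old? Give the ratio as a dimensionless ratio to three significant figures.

For a solenoid, L ∝ μᵣN²A/ℓ.
L₂/L₁ = (3.5) × (3.5)^2 × (3.5)^-1 = 12.3.

L₂/L₁ = 12.3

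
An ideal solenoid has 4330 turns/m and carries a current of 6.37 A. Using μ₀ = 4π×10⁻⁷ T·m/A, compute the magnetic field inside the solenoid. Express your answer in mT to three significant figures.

B ≈ 34.7 mT

Inside a long solenoid, B = μ₀nI.
B = (4π×10⁻⁷)(4.330×10^3 m⁻¹)(6.37 A) = 3.466×10^-2 T.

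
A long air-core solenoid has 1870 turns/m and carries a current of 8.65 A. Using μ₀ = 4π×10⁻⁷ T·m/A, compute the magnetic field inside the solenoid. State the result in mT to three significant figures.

Inside a long solenoid, B = μ₀nI.
B = (4π×10⁻⁷)(1.870×10^3 m⁻¹)(8.65 A) = 2.033×10^-2 T.

B ≈ 20.3 mT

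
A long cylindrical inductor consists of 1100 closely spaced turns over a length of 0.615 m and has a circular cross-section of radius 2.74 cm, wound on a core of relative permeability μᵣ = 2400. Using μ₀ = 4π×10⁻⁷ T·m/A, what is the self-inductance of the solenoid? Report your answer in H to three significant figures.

L ≈ 14.0 H

A = πr² = π(2.740×10^-2 m)² = 2.359×10^-3 m².
For a long solenoid, L = μ₀μᵣN²A/ℓ.
L = (4π×10⁻⁷)(2400)(1100)²(2.359×10^-3)/(0.615 m) = 14 H.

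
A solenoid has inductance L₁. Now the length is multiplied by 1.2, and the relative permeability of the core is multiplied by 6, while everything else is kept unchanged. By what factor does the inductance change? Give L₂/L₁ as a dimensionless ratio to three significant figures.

For a solenoid, L ∝ μᵣN²A/ℓ.
L₂/L₁ = (1.2)^-1 × (6) = 5.00.

L₂/L₁ = 5.00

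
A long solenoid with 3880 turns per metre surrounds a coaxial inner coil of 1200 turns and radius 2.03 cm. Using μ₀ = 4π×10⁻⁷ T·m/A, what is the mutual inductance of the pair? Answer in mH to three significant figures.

M ≈ 7.57 mH

The outer solenoid produces a uniform field B₁ = μ₀n₁I₁ across the inner coil,
so the flux linkage is N₂Φ = N₂B₁A₂ = μ₀n₁N₂A₂·I₁, giving M = μ₀n₁N₂A₂.
A₂ = πr² = π(2.030×10^-2 m)² = 1.2946×10^-3 m².
M = (4π×10⁻⁷)(3880)(1200)(1.2946×10^-3) = 7.5747×10^-3 H.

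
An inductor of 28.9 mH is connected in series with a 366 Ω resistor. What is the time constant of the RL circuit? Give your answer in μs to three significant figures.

τ = L/R = (2.890×10^-2 H)/(366 Ω) = 7.896×10^-5 s.

τ ≈ 79.0 μs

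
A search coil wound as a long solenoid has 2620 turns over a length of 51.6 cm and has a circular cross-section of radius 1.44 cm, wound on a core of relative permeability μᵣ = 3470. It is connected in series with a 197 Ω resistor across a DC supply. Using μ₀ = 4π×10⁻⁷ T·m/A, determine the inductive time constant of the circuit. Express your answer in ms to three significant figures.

τ ≈ 192 ms

A = πr² = π(1.440×10^-2 m)² = 6.514×10^-4 m².
L = μ₀μᵣN²A/ℓ = (4π×10⁻⁷)(3470)(2620)²(6.514×10^-4)/(0.516) = 37.79 H.
τ = L/R = (37.79)/(197) = 0.1918 s.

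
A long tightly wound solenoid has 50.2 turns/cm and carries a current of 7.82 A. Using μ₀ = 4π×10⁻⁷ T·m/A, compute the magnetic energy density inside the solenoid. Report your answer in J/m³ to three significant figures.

B = μ₀nI = (4π×10⁻⁷)(5.020×10^3)(7.82) = 4.933×10^-2 T.
u = B²/(2μ₀) = (4.933×10^-2)²/(2×4π×10⁻⁷) = 968.3 J/m³.

u ≈ 968 J/m³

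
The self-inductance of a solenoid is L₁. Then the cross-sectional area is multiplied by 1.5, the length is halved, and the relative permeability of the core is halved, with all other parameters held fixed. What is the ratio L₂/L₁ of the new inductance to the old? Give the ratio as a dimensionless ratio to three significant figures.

For a solenoid, L ∝ μᵣN²A/ℓ.
L₂/L₁ = (1.5) × (0.5)^-1 × (0.5) = 1.50.

L₂/L₁ = 1.50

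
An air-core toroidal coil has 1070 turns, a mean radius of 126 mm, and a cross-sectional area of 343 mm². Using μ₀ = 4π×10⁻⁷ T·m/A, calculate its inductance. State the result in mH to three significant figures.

For a thin toroid, L = μ₀N²A/(2πR).
L = (4π×10⁻⁷)(1070)²(3.430×10^-4) / (2π×0.126 m) = 6.233×10^-4 H.

L ≈ 0.623 mH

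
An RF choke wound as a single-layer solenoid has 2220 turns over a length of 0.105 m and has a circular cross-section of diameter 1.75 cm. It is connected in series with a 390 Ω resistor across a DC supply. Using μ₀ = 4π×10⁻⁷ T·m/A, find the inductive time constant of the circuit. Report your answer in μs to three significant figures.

A = π(d/2)² = π(8.750×10^-3 m)² = 2.405×10^-4 m².
L = μ₀N²A/ℓ = (4π×10⁻⁷)(2220)²(2.405×10^-4)/(0.105) = 1.419×10^-2 H.
τ = L/R = (1.419×10^-2)/(390) = 3.638×10^-5 s.

τ ≈ 36.4 μs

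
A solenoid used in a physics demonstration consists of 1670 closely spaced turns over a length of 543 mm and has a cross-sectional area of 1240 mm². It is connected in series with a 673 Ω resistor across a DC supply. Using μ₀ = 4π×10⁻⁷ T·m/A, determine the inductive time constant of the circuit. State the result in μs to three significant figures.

τ ≈ 11.9 μs

A = 1240 mm² = 1.240×10^-3 m².
L = μ₀N²A/ℓ = (4π×10⁻⁷)(1670)²(1.240×10^-3)/(0.543) = 8.003×10^-3 H.
τ = L/R = (8.003×10^-3)/(673) = 1.189×10^-5 s.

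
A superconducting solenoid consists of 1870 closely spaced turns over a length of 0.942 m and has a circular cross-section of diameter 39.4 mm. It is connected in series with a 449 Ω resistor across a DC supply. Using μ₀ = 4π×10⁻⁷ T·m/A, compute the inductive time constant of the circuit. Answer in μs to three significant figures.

τ ≈ 12.7 μs

A = π(d/2)² = π(1.970×10^-2 m)² = 1.219×10^-3 m².
L = μ₀N²A/ℓ = (4π×10⁻⁷)(1870)²(1.219×10^-3)/(0.942) = 5.688×10^-3 H.
τ = L/R = (5.688×10^-3)/(449) = 1.267×10^-5 s.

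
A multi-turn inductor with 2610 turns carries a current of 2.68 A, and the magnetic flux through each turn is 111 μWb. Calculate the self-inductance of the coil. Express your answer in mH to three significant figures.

L ≈ 108 mH

Self-inductance is defined by L = NΦ_B/I (flux linkage over current).
L = (2610)(1.110×10^-4 Wb)/(2.68 A) = 0.1081 H.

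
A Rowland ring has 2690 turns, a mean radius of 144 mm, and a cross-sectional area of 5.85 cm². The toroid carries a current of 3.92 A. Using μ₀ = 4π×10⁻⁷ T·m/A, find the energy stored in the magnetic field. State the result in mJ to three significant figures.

L = μ₀N²A/(2πR) = (4π×10⁻⁷)(2690)²(5.850×10^-4)/(2π×0.144) = 5.879×10^-3 H.
U = ½LI² = ½(5.879×10^-3)(3.92)² = 4.517×10^-2 J.

U ≈ 45.2 mJ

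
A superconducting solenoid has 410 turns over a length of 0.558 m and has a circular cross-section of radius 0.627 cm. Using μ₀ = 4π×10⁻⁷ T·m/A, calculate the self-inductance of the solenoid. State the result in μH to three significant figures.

A = πr² = π(6.270×10^-3 m)² = 1.235×10^-4 m².
For a long solenoid, L = μ₀N²A/ℓ.
L = (4π×10⁻⁷)(410)²(1.235×10^-4)/(0.558 m) = 4.676×10^-5 H.

L ≈ 46.8 μH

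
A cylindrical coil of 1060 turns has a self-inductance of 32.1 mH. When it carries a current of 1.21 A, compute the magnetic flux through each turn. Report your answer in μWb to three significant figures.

From L = NΦ_B/I, the flux per turn is Φ_B = LI/N.
Φ_B = (3.210×10^-2 H)(1.21 A)/1060 = 3.664×10^-5 Wb.

Φ_B ≈ 36.6 μWb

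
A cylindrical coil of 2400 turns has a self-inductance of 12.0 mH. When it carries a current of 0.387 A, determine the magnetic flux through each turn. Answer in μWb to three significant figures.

From L = NΦ_B/I, the flux per turn is Φ_B = LI/N.
Φ_B = (1.200×10^-2 H)(0.387 A)/2400 = 1.935×10^-6 Wb.

Φ_B ≈ 1.94 μWb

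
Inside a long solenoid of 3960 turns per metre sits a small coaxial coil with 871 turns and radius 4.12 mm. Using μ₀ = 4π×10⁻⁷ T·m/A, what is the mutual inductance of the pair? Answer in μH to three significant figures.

M ≈ 231 μH

The outer solenoid produces a uniform field B₁ = μ₀n₁I₁ across the inner coil,
so the flux linkage is N₂Φ = N₂B₁A₂ = μ₀n₁N₂A₂·I₁, giving M = μ₀n₁N₂A₂.
A₂ = πr² = π(4.120×10^-3 m)² = 5.333×10^-5 m².
M = (4π×10⁻⁷)(3960)(871)(5.333×10^-5) = 2.311×10^-4 H.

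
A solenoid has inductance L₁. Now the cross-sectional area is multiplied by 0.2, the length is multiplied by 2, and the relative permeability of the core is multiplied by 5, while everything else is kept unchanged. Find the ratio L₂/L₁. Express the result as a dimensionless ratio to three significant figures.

L₂/L₁ = 0.500

For a solenoid, L ∝ μᵣN²A/ℓ.
L₂/L₁ = (0.2) × (2)^-1 × (5) = 0.500.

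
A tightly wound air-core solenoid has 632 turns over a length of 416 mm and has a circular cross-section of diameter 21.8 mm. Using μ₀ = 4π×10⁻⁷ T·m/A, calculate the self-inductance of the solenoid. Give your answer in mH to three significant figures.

L ≈ 0.450 mH

A = π(d/2)² = π(1.090×10^-2 m)² = 3.733×10^-4 m².
For a long solenoid, L = μ₀N²A/ℓ.
L = (4π×10⁻⁷)(632)²(3.733×10^-4)/(0.416 m) = 4.504×10^-4 H.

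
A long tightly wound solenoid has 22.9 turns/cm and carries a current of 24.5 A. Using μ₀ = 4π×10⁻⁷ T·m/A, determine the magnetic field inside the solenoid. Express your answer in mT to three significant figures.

Inside a long solenoid, B = μ₀nI.
B = (4π×10⁻⁷)(2.290×10^3 m⁻¹)(24.5 A) = 7.050×10^-2 T.

B ≈ 70.5 mT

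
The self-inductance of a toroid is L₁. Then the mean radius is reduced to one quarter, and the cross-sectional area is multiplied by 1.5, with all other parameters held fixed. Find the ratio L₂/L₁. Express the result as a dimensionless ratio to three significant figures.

L₂/L₁ = 6.00

For a toroid, L ∝ μᵣN²A/R.
L₂/L₁ = (0.25)^-1 × (1.5) = 6.00.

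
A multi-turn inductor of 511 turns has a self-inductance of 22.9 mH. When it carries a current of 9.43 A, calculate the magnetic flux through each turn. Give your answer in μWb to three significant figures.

From L = NΦ_B/I, the flux per turn is Φ_B = LI/N.
Φ_B = (2.290×10^-2 H)(9.43 A)/511 = 4.226×10^-4 Wb.

Φ_B ≈ 423 μWb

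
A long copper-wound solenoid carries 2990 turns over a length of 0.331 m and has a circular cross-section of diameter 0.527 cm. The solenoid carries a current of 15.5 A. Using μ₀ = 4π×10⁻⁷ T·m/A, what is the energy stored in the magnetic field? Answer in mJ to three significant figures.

A = π(d/2)² = π(2.635×10^-3 m)² = 2.181×10^-5 m².
L = μ₀N²A/ℓ = (4π×10⁻⁷)(2990)²(2.181×10^-5)/(0.331) = 7.403×10^-4 H.
U = ½LI² = ½(7.403×10^-4)(15.5)² = 8.893×10^-2 J.

U ≈ 88.9 mJ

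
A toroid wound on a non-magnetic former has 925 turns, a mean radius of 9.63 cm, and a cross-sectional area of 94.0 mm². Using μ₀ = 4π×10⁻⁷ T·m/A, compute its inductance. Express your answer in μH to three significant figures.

L ≈ 167 μH

For a thin toroid, L = μ₀N²A/(2πR).
L = (4π×10⁻⁷)(925)²(9.400×10^-5) / (2π×9.630×10^-2 m) = 1.670×10^-4 H.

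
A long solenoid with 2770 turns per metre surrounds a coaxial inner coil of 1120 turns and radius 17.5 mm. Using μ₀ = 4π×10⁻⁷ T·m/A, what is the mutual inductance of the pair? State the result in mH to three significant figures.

The outer solenoid produces a uniform field B₁ = μ₀n₁I₁ across the inner coil,
so the flux linkage is N₂Φ = N₂B₁A₂ = μ₀n₁N₂A₂·I₁, giving M = μ₀n₁N₂A₂.
A₂ = πr² = π(1.750×10^-2 m)² = 9.621×10^-4 m².
M = (4π×10⁻⁷)(2770)(1120)(9.621×10^-4) = 3.751×10^-3 H.

M ≈ 3.75 mH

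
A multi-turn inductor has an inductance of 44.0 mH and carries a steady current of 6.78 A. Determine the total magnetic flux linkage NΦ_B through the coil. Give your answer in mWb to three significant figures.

NΦ_B ≈ 298 mWb

From L = NΦ_B/I, the flux linkage is NΦ_B = LI.
NΦ_B = (4.400×10^-2 H)(6.78 A) = 0.2983 Wb.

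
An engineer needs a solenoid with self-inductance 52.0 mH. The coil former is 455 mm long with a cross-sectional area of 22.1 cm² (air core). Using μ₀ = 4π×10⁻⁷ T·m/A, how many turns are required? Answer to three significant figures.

N ≈ 2920 turns

A = 22.1 cm² = 2.210×10^-3 m².
From L = μ₀N²A/ℓ, N = √(Lℓ / (μ₀A)).
N = √[(5.200×10^-2)(0.455) / ((4π×10⁻⁷)×2.210×10^-3)] = √(8.519×10^6) ≈ 2918.8.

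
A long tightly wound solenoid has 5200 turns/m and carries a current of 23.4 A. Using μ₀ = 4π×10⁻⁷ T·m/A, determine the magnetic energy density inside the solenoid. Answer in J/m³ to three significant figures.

B = μ₀nI = (4π×10⁻⁷)(5.200×10^3)(23.4) = 0.1529 T.
u = B²/(2μ₀) = (0.1529)²/(2×4π×10⁻⁷) = 9.303×10^3 J/m³.

u ≈ 9300 J/m³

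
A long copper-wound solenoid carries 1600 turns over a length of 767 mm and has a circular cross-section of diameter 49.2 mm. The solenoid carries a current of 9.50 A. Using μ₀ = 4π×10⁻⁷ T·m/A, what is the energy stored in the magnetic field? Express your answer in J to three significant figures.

A = π(d/2)² = π(2.460×10^-2 m)² = 1.901×10^-3 m².
L = μ₀N²A/ℓ = (4π×10⁻⁷)(1600)²(1.901×10^-3)/(0.767) = 7.974×10^-3 H.
U = ½LI² = ½(7.974×10^-3)(9.50)² = 0.3598 J.

U ≈ 0.360 J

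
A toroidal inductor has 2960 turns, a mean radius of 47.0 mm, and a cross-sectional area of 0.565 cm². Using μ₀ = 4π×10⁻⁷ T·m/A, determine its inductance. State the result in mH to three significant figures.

For a thin toroid, L = μ₀N²A/(2πR).
L = (4π×10⁻⁷)(2960)²(5.650×10^-5) / (2π×4.700×10^-2 m) = 2.107×10^-3 H.

L ≈ 2.11 mH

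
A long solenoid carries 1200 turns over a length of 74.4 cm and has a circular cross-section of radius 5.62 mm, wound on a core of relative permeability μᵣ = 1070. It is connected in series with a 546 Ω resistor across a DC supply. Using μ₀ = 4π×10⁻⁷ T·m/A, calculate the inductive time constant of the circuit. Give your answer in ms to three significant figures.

A = πr² = π(5.620×10^-3 m)² = 9.923×10^-5 m².
L = μ₀μᵣN²A/ℓ = (4π×10⁻⁷)(1070)(1200)²(9.923×10^-5)/(0.744) = 0.2582 H.
τ = L/R = (0.2582)/(546) = 4.729×10^-4 s.

τ ≈ 0.473 ms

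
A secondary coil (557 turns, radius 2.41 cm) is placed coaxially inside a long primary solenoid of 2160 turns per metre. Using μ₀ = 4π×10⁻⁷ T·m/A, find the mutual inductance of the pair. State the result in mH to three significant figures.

M ≈ 2.76 mH

The outer solenoid produces a uniform field B₁ = μ₀n₁I₁ across the inner coil,
so the flux linkage is N₂Φ = N₂B₁A₂ = μ₀n₁N₂A₂·I₁, giving M = μ₀n₁N₂A₂.
A₂ = πr² = π(2.410×10^-2 m)² = 1.8247×10^-3 m².
M = (4π×10⁻⁷)(2160)(557)(1.8247×10^-3) = 2.759×10^-3 H.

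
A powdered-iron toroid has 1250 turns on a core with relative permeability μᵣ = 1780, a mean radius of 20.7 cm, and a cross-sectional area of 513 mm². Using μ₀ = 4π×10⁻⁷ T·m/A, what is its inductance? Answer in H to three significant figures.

L ≈ 1.38 H

For a thin toroid, L = μ₀μᵣN²A/(2πR).
L = (4π×10⁻⁷)(1780)(1250)²(5.130×10^-4) / (2π×0.207 m) = 1.379 H.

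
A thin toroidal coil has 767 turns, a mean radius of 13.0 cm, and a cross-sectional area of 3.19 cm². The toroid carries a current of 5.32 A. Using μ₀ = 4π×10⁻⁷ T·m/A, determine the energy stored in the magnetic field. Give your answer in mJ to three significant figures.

L = μ₀N²A/(2πR) = (4π×10⁻⁷)(767)²(3.190×10^-4)/(2π×0.13) = 2.887×10^-4 H.
U = ½LI² = ½(2.887×10^-4)(5.32)² = 4.086×10^-3 J.

U ≈ 4.09 mJ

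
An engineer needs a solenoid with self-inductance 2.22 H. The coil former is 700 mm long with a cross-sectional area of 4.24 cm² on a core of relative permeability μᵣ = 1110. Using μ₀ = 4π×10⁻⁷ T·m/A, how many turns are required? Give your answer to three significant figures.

N ≈ 1620 turns

A = 4.24 cm² = 4.240×10^-4 m².
From L = μ₀μᵣN²A/ℓ, N = √(Lℓ / (μ₀μᵣA)).
N = √[(2.22)(0.7) / ((4π×10⁻⁷)(1110)×4.240×10^-4)] = √(2.628×10^6) ≈ 1621.0.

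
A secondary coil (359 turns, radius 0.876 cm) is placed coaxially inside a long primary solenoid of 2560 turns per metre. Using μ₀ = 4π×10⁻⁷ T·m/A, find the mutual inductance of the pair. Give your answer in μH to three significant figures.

M ≈ 278 μH

The outer solenoid produces a uniform field B₁ = μ₀n₁I₁ across the inner coil,
so the flux linkage is N₂Φ = N₂B₁A₂ = μ₀n₁N₂A₂·I₁, giving M = μ₀n₁N₂A₂.
A₂ = πr² = π(8.760×10^-3 m)² = 2.411×10^-4 m².
M = (4π×10⁻⁷)(2560)(359)(2.411×10^-4) = 2.784×10^-4 H.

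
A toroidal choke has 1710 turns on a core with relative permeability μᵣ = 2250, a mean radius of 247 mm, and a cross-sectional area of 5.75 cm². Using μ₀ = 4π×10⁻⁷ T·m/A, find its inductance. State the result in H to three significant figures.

L ≈ 3.06 H

For a thin toroid, L = μ₀μᵣN²A/(2πR).
L = (4π×10⁻⁷)(2250)(1710)²(5.750×10^-4) / (2π×0.247 m) = 3.063 H.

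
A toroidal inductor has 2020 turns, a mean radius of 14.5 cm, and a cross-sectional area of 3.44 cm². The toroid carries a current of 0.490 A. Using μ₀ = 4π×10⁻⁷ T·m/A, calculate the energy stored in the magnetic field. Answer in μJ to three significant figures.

L = μ₀N²A/(2πR) = (4π×10⁻⁷)(2020)²(3.440×10^-4)/(2π×0.145) = 1.936×10^-3 H.
U = ½LI² = ½(1.936×10^-3)(0.490)² = 2.324×10^-4 J.

U ≈ 232 μJ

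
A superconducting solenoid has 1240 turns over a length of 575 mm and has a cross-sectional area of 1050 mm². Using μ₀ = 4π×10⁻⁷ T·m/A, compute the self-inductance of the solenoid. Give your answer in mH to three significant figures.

L ≈ 3.53 mH

A = 1050 mm² = 1.050×10^-3 m².
For a long solenoid, L = μ₀N²A/ℓ.
L = (4π×10⁻⁷)(1240)²(1.050×10^-3)/(0.575 m) = 3.528×10^-3 H.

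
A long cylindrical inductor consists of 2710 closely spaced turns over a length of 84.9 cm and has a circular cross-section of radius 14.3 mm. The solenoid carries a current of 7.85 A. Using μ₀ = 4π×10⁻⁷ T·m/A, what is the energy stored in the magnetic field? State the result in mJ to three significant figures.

U ≈ 215 mJ

A = πr² = π(1.430×10^-2 m)² = 6.424×10^-4 m².
L = μ₀N²A/ℓ = (4π×10⁻⁷)(2710)²(6.424×10^-4)/(0.849) = 6.983×10^-3 H.
U = ½LI² = ½(6.983×10^-3)(7.85)² = 0.2152 J.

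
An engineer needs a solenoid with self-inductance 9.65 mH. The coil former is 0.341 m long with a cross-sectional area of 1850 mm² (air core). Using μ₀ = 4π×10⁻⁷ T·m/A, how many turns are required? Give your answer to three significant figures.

N ≈ 1190 turns

A = 1850 mm² = 1.850×10^-3 m².
From L = μ₀N²A/ℓ, N = √(Lℓ / (μ₀A)).
N = √[(9.650×10^-3)(0.341) / ((4π×10⁻⁷)×1.850×10^-3)] = √(1.415×10^6) ≈ 1189.7.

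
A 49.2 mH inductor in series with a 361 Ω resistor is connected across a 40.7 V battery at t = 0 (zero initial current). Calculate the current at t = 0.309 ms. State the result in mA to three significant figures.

I ≈ 101 mA

τ = L/R = 4.920×10^-2/361 = 1.363×10^-4 s; final current I_∞ = ε/R = 40.7/361 = 0.1127 A.
I(t) = I_∞(1 − e^(−t/τ)) with t/τ = 2.267.
I = (0.1127)(1 − e^(−2.267)) = 0.1011 A.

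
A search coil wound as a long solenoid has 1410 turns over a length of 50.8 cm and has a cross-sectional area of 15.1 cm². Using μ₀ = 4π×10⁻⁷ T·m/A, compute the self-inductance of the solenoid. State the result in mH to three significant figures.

A = 15.1 cm² = 1.510×10^-3 m².
For a long solenoid, L = μ₀N²A/ℓ.
L = (4π×10⁻⁷)(1410)²(1.510×10^-3)/(0.508 m) = 7.426×10^-3 H.

L ≈ 7.43 mH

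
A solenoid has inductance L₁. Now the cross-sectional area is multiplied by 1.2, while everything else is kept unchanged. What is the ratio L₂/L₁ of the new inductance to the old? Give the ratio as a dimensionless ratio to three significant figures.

L₂/L₁ = 1.20

For a solenoid, L ∝ μᵣN²A/ℓ.
L₂/L₁ = (1.2) = 1.20.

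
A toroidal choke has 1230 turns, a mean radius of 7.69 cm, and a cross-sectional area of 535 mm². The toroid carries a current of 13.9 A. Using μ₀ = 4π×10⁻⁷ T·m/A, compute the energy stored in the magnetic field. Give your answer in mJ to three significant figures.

L = μ₀N²A/(2πR) = (4π×10⁻⁷)(1230)²(5.350×10^-4)/(2π×7.690×10^-2) = 2.105×10^-3 H.
U = ½LI² = ½(2.105×10^-3)(13.9)² = 0.2034 J.

U ≈ 203 mJ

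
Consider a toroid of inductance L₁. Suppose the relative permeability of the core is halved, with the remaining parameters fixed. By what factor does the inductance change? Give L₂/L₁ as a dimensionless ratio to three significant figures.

L₂/L₁ = 0.500

For a toroid, L ∝ μᵣN²A/R.
L₂/L₁ = (0.5) = 0.500.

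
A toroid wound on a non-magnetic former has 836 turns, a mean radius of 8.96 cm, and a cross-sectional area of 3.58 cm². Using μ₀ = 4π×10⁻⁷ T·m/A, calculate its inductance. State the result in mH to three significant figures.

L ≈ 0.558 mH

For a thin toroid, L = μ₀N²A/(2πR).
L = (4π×10⁻⁷)(836)²(3.580×10^-4) / (2π×8.960×10^-2 m) = 5.5849×10^-4 H.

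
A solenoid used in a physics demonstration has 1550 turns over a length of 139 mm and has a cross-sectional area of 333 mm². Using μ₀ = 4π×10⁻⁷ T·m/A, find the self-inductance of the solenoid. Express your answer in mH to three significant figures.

A = 333 mm² = 3.330×10^-4 m².
For a long solenoid, L = μ₀N²A/ℓ.
L = (4π×10⁻⁷)(1550)²(3.330×10^-4)/(0.139 m) = 7.233×10^-3 H.

L ≈ 7.23 mH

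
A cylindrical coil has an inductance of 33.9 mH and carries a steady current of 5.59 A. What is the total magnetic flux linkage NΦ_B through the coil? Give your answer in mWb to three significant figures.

From L = NΦ_B/I, the flux linkage is NΦ_B = LI.
NΦ_B = (3.390×10^-2 H)(5.59 A) = 0.1895 Wb.

NΦ_B ≈ 190 mWb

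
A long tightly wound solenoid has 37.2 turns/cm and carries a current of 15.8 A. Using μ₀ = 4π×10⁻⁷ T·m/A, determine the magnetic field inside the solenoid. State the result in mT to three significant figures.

B ≈ 73.9 mT

Inside a long solenoid, B = μ₀nI.
B = (4π×10⁻⁷)(3.720×10^3 m⁻¹)(15.8 A) = 7.386×10^-2 T.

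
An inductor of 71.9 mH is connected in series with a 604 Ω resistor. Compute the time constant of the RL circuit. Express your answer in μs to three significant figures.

τ ≈ 119 μs

τ = L/R = (7.190×10^-2 H)/(604 Ω) = 1.190×10^-4 s.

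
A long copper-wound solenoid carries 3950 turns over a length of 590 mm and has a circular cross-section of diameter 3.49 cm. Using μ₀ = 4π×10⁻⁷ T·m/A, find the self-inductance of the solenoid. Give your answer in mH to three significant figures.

L ≈ 31.8 mH

A = π(d/2)² = π(1.745×10^-2 m)² = 9.566×10^-4 m².
For a long solenoid, L = μ₀N²A/ℓ.
L = (4π×10⁻⁷)(3950)²(9.566×10^-4)/(0.59 m) = 3.179×10^-2 H.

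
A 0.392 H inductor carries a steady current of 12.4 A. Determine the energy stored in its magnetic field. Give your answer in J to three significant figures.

U ≈ 30.1 J

Stored magnetic energy: U = ½LI².
U = ½(0.392 H)(12.4 A)² = 30.14 J.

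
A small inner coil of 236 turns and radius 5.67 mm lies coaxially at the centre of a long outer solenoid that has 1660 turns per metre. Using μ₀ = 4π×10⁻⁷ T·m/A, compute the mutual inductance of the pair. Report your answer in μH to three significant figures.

M ≈ 49.7 μH

The outer solenoid produces a uniform field B₁ = μ₀n₁I₁ across the inner coil,
so the flux linkage is N₂Φ = N₂B₁A₂ = μ₀n₁N₂A₂·I₁, giving M = μ₀n₁N₂A₂.
A₂ = πr² = π(5.670×10^-3 m)² = 1.010×10^-4 m².
M = (4π×10⁻⁷)(1660)(236)(1.010×10^-4) = 4.972×10^-5 H.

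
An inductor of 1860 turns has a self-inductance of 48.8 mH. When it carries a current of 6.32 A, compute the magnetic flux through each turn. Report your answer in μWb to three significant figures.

From L = NΦ_B/I, the flux per turn is Φ_B = LI/N.
Φ_B = (4.880×10^-2 H)(6.32 A)/1860 = 1.658×10^-4 Wb.

Φ_B ≈ 166 μWb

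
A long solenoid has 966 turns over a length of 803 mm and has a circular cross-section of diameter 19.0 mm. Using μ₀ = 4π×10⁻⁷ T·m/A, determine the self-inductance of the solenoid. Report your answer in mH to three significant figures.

L ≈ 0.414 mH

A = π(d/2)² = π(9.500×10^-3 m)² = 2.835×10^-4 m².
For a long solenoid, L = μ₀N²A/ℓ.
L = (4π×10⁻⁷)(966)²(2.835×10^-4)/(0.803 m) = 4.140×10^-4 H.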